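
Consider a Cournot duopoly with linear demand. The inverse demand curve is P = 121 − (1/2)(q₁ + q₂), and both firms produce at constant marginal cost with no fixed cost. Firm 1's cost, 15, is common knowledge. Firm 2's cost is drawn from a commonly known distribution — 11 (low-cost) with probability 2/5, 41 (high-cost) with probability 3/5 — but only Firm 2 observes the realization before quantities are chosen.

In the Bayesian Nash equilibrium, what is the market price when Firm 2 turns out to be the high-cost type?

Firm 2 with cost c maximizes (121 − (1/2)(q₁+q₂) − c)·q₂, giving q₂(c) = (121 − c − (1/2)q₁).
E[c₂] = 2/5·11 + 3/5·41 = 29
Firm 1's FOC against E[q₂] yields q₁ = (121 − 2·15 + E[c₂])/(3/2) = (121 − 30 + 29)/(3/2) = 80.
q₂(high-cost) = 40, so P = 121 − (1/2)·(80 + 40) = 61.

61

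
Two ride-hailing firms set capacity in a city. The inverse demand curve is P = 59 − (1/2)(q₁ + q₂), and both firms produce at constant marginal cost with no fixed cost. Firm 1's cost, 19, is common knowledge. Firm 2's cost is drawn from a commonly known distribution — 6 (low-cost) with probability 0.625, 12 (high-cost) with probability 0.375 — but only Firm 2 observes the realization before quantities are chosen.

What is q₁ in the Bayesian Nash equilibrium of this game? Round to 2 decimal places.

19.50

Each type of Firm 2 best-responds to q₁; Firm 1 best-responds to the expected q₂ over Firm 2's types.
Firm 2 with cost c maximizes (59 − (1/2)(q₁+q₂) − c)·q₂, giving q₂(c) = (59 − c − (1/2)q₁).
E[c₂] = 0.625·6 + 0.375·12 = 8.25
Firm 1's FOC against E[q₂] yields q₁ = (59 − 2·19 + E[c₂])/(3/2) = (59 − 38 + 8.25)/(3/2) = 19.5.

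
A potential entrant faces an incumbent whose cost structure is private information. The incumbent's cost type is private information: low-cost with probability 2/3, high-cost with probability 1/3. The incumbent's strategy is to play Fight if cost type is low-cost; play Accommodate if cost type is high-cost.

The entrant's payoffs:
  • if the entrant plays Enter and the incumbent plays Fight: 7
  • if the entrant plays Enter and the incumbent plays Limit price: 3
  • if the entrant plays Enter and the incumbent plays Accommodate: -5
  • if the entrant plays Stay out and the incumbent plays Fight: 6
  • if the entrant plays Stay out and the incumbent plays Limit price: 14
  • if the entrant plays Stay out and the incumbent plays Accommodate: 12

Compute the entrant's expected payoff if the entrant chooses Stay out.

E[Stay out] = 2/3·6 + 1/3·12 = 4 + 4 = 8

8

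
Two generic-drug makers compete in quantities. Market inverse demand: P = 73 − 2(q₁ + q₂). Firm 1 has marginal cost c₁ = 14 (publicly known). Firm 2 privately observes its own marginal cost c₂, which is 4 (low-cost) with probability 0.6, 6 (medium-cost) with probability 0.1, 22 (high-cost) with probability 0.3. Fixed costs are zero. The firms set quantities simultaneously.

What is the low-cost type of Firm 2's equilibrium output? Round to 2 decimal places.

12.70

Firm 2 with cost c maximizes (73 − 2(q₁+q₂) − c)·q₂, giving q₂(c) = (73 − c − 2q₁)/4.
E[c₂] = 0.6·4 + 0.1·6 + 0.3·22 = 9.6
Firm 1's FOC against E[q₂] yields q₁ = (73 − 2·14 + E[c₂])/6 = (73 − 28 + 9.6)/6 = 9.1.
q₂(low-cost) = (73 − 4 − 2·9.1)/4 = 12.7.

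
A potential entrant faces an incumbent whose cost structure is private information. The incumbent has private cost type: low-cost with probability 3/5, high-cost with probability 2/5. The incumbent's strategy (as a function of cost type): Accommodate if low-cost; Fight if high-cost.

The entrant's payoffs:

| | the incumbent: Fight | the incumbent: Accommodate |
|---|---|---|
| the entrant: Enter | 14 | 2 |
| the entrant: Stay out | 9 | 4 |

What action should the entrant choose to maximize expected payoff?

Compute the entrant's expected payoff for each action, taking the expectation over the incumbent's type.
E[Enter] = 3/5·(2) + 2/5·(14) = 34/5
E[Stay out] = 3/5·(4) + 2/5·(9) = 6
Best response: Enter (34/5 is the largest).

Enter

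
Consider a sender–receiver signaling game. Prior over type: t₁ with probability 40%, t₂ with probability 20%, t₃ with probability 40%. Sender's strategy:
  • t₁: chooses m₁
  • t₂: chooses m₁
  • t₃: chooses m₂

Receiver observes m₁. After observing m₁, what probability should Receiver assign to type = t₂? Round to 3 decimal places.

0.333

Apply Bayes' rule using the sender's strategy as the likelihood.
P(m₁) = 0.4·1 + 0.2·1 + 0.4·0 = 0.6
P(t₂ | m₁) = (0.2·1) / 0.6 = 0.2 / 0.6 = 0.333333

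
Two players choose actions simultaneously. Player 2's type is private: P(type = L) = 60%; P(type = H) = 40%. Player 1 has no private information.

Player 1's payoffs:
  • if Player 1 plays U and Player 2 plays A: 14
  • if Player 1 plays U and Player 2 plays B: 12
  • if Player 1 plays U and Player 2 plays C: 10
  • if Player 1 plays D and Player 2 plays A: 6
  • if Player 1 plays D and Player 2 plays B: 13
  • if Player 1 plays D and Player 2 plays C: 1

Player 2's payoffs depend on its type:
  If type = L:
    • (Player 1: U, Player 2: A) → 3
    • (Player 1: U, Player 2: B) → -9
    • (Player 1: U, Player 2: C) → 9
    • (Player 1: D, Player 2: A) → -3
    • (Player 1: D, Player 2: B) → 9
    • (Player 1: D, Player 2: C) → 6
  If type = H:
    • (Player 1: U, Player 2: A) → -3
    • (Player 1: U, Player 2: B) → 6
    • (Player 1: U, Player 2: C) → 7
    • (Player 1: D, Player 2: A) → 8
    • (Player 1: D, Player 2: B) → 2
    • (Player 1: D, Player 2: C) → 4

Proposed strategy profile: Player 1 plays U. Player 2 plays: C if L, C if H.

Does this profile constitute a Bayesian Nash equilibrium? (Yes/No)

Yes

A profile is a BNE iff every type of every player is best-responding given beliefs about the other side.
Player 1 plays U: E[U] = 0.6·(10) + 0.4·(10) = 10; E[D] = 1. Best-responding. ✓
Player 2 (type L), facing U: A gives 3, B gives -9, C gives 9. Proposed C is best. ✓
Player 2 (type H), facing U: A gives -3, B gives 6, C gives 7. Proposed C is best. ✓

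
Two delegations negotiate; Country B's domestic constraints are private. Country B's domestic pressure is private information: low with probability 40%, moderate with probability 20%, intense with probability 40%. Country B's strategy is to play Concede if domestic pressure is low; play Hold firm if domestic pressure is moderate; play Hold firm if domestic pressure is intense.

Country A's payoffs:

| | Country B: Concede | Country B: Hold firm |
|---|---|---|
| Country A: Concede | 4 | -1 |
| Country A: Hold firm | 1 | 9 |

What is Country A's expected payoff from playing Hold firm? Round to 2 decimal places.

E[Hold firm] = 0.4·1 + 0.2·9 + 0.4·9 = 0.4 + 1.8 + 3.6 = 5.8

5.80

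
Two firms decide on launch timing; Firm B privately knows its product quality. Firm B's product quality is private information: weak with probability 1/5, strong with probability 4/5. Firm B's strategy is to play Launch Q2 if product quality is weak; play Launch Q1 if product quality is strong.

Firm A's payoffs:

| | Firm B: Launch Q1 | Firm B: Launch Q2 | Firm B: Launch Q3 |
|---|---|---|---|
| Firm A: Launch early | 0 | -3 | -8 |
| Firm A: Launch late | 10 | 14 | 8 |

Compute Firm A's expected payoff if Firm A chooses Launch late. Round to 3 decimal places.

E[Launch late] = 1/5·14 + 4/5·10 = 14/5 + 8 = 54/5

10.800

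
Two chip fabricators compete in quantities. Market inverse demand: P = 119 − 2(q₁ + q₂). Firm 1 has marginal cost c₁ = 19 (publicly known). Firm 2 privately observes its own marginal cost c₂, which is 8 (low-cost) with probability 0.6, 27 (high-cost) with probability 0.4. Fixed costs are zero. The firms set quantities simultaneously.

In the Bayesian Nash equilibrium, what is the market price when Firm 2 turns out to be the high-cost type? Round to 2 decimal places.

Firm 2 with cost c maximizes (119 − 2(q₁+q₂) − c)·q₂, giving q₂(c) = (119 − c − 2q₁)/4.
E[c₂] = 0.6·8 + 0.4·27 = 15.6
Firm 1's FOC against E[q₂] yields q₁ = (119 − 2·19 + E[c₂])/6 = (119 − 38 + 15.6)/6 = 16.1.
q₂(high-cost) = 14.95, so P = 119 − 2·(16.1 + 14.95) = 56.9.

56.90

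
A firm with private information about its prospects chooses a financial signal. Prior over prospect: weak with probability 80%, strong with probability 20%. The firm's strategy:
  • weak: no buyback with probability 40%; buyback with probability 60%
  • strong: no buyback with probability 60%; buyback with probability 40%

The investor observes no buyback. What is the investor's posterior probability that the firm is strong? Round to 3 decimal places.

0.273

Apply Bayes' rule using the sender's strategy as the likelihood.
P(no buyback) = 0.8·0.4 + 0.2·0.6 = 0.44
P(strong | no buyback) = (0.2·0.6) / 0.44 = 0.12 / 0.44 = 0.272727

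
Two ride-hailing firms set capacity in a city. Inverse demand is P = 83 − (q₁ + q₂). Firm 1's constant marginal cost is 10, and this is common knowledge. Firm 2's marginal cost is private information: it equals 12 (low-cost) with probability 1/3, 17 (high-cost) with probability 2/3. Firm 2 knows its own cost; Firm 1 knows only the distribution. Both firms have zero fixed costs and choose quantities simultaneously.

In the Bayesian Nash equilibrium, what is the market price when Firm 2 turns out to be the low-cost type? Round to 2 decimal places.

34.44

Type-c best response for Firm 2: q₂(c) = (83 − c)/2 − q₁/2.
Firm 1 maximizes expected profit; its first-order condition is 83 − 2q₁ − E[q₂] − 10 = 0.
Substituting E[q₂] and solving: E[c₂] = 15.3333, so q₁ = (83 − 2·10 + 15.3333)/3 = 26.1111.
q₂(low-cost) = 22.4444, so P = 83 − (26.1111 + 22.4444) = 34.4444.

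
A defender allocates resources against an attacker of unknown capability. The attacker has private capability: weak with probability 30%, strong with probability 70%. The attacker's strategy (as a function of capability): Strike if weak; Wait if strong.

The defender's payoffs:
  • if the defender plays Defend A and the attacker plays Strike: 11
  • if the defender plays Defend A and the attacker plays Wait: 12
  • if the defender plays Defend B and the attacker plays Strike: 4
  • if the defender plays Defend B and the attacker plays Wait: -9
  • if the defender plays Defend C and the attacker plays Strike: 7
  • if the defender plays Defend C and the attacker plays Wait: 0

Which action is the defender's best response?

Defend A

E[Defend A] = 0.3·(11) + 0.7·(12) = 11.7
E[Defend B] = 0.3·(4) + 0.7·(-9) = -5.1
E[Defend C] = 0.3·(7) + 0.7·(0) = 2.1
Best response: Defend A (11.7 is the largest).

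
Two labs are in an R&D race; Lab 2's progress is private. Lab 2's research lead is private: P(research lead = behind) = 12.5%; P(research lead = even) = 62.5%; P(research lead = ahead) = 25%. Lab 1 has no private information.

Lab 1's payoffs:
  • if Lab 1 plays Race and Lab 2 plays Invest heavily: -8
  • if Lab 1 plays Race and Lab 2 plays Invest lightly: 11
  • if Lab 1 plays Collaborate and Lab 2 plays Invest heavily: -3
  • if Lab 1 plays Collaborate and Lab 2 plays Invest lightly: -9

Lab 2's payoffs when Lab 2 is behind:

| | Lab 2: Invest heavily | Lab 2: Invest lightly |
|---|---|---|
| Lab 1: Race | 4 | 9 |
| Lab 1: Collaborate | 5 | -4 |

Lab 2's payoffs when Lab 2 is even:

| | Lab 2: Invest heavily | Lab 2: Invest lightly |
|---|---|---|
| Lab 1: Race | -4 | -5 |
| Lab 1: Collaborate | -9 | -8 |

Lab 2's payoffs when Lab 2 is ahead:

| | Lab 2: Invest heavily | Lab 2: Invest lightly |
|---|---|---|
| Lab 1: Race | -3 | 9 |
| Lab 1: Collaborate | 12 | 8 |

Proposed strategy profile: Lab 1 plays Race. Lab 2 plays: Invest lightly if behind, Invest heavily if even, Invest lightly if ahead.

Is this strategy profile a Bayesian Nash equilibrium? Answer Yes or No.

Lab 1 plays Race: E[Race] = 0.125·(11) + 0.625·(-8) + 0.25·(11) = -0.875; E[Collaborate] = -5.25. Best-responding. ✓
Lab 2 (research lead behind), facing Race: Invest heavily gives 4, Invest lightly gives 9. Proposed Invest lightly is best. ✓
Lab 2 (research lead even), facing Race: Invest heavily gives -4, Invest lightly gives -5. Proposed Invest heavily is best. ✓
Lab 2 (research lead ahead), facing Race: Invest heavily gives -3, Invest lightly gives 9. Proposed Invest lightly is best. ✓

Yes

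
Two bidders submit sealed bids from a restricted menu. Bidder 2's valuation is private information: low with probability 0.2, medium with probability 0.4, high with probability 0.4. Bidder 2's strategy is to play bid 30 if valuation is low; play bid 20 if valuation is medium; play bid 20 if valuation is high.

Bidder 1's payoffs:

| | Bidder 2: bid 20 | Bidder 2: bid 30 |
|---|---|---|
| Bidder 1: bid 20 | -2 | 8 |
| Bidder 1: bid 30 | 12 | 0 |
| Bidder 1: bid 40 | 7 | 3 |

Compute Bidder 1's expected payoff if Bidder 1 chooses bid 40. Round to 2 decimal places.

Take the expectation over Bidder 2's valuation, weighting each type's action by its prior probability.
E[bid 40] = 0.2·3 + 0.4·7 + 0.4·7 = 0.6 + 2.8 + 2.8 = 6.2

6.20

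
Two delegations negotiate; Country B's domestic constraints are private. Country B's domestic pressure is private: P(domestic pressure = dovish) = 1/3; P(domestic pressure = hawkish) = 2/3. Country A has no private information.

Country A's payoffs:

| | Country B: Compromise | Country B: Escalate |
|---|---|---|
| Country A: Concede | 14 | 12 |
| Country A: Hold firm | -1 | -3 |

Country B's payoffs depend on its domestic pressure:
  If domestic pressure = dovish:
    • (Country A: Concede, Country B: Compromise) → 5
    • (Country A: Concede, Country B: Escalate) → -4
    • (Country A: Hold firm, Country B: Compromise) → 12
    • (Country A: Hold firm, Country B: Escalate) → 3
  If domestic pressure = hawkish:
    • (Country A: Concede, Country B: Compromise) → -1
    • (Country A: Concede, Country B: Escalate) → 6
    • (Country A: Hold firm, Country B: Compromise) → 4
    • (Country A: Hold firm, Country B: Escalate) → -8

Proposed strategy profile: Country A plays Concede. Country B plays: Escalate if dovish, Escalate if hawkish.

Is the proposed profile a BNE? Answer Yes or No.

Country A plays Concede: E[Concede] = 1/3·(12) + 2/3·(12) = 12; E[Hold firm] = -3. Best-responding. ✓
Country B (domestic pressure dovish), facing Concede: Compromise gives 5, Escalate gives -4. Proposed Escalate is not best — profitable deviation exists. ✗
Country B (domestic pressure hawkish), facing Concede: Compromise gives -1, Escalate gives 6. Proposed Escalate is best. ✓

No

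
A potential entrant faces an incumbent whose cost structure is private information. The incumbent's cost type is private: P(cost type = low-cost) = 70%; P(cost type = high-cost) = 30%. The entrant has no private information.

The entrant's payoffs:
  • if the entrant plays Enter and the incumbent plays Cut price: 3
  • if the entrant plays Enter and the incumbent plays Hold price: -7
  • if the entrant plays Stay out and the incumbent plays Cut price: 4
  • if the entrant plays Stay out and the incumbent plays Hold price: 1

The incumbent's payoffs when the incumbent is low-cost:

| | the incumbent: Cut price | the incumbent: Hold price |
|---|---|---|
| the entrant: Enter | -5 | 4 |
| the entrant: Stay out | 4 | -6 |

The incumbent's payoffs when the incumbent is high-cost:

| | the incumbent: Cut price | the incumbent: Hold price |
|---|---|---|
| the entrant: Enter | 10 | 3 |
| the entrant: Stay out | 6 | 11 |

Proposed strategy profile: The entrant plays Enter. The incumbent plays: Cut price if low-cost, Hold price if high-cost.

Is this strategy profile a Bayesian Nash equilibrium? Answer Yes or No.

The entrant plays Enter: E[Enter] = 0.7·(3) + 0.3·(-7) = 0; E[Stay out] = 3.1. Not best-responding. ✗
The incumbent (cost type low-cost), facing Enter: Cut price gives -5, Hold price gives 4. Proposed Cut price is not best — profitable deviation exists. ✗
The incumbent (cost type high-cost), facing Enter: Cut price gives 10, Hold price gives 3. Proposed Hold price is not best — profitable deviation exists. ✗

No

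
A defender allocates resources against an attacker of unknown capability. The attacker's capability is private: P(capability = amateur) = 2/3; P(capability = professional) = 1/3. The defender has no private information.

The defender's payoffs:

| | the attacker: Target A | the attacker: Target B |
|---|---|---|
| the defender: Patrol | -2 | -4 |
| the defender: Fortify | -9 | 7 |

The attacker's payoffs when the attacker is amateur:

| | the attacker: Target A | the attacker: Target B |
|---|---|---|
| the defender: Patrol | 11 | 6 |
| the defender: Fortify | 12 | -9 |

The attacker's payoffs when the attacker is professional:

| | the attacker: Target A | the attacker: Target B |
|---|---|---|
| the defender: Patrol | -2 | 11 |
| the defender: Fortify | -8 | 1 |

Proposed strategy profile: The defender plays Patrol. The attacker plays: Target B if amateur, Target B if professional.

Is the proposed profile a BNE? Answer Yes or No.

The defender plays Patrol: E[Patrol] = 2/3·(-4) + 1/3·(-4) = -4; E[Fortify] = 7. Not best-responding. ✗
The attacker (capability amateur), facing Patrol: Target A gives 11, Target B gives 6. Proposed Target B is not best — profitable deviation exists. ✗
The attacker (capability professional), facing Patrol: Target A gives -2, Target B gives 11. Proposed Target B is best. ✓

No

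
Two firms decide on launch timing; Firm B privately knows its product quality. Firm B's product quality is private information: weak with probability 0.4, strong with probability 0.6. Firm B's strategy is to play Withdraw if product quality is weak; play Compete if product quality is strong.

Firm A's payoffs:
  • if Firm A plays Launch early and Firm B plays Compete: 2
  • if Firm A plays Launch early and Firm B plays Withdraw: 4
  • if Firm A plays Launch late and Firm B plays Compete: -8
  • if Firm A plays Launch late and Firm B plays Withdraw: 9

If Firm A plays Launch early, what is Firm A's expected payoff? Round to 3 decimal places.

E[Launch early] = 0.4·4 + 0.6·2 = 1.6 + 1.2 = 2.8

2.800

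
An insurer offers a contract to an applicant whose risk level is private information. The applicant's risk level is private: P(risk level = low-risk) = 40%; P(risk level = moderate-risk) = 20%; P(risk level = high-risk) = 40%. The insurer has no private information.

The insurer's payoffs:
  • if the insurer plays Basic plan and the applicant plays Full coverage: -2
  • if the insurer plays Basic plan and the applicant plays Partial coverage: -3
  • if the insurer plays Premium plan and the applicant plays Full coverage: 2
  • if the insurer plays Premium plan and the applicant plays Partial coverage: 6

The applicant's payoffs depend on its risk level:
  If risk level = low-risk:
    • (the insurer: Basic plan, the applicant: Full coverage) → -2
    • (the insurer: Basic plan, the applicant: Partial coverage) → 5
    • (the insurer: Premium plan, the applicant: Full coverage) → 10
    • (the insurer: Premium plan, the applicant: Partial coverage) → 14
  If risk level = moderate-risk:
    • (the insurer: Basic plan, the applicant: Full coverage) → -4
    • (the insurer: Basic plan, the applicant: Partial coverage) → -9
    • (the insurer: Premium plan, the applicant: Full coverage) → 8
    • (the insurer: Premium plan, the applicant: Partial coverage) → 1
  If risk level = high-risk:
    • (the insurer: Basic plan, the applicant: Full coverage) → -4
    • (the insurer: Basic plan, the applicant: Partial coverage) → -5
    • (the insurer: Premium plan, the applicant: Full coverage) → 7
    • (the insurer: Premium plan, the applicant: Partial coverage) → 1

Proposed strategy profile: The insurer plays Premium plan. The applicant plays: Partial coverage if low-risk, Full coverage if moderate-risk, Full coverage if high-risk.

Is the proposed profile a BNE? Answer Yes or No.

Yes

The insurer plays Premium plan: E[Premium plan] = 0.4·(6) + 0.2·(2) + 0.4·(2) = 3.6; E[Basic plan] = -2.4. Best-responding. ✓
The applicant (risk level low-risk), facing Premium plan: Full coverage gives 10, Partial coverage gives 14. Proposed Partial coverage is best. ✓
The applicant (risk level moderate-risk), facing Premium plan: Full coverage gives 8, Partial coverage gives 1. Proposed Full coverage is best. ✓
The applicant (risk level high-risk), facing Premium plan: Full coverage gives 7, Partial coverage gives 1. Proposed Full coverage is best. ✓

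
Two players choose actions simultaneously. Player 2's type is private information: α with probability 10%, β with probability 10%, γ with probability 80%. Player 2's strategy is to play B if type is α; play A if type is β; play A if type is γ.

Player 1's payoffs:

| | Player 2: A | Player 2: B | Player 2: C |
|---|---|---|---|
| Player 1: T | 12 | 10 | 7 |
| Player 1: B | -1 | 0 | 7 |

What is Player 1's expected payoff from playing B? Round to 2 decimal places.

-0.90

Take the expectation over Player 2's type, weighting each type's action by its prior probability.
E[B] = 0.1·0 + 0.1·(-1) + 0.8·(-1) = 0 + (-0.1) + (-0.8) = -0.9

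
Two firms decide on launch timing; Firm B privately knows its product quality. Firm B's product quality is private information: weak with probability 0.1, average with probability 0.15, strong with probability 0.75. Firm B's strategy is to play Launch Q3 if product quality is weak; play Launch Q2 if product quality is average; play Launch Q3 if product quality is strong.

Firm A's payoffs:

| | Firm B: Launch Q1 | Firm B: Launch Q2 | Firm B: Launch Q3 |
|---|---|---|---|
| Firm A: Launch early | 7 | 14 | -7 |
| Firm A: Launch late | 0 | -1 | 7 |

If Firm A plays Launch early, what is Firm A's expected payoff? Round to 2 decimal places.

-3.85

E[Launch early] = 0.1·(-7) + 0.15·14 + 0.75·(-7) = (-0.7) + 2.1 + (-5.25) = -3.85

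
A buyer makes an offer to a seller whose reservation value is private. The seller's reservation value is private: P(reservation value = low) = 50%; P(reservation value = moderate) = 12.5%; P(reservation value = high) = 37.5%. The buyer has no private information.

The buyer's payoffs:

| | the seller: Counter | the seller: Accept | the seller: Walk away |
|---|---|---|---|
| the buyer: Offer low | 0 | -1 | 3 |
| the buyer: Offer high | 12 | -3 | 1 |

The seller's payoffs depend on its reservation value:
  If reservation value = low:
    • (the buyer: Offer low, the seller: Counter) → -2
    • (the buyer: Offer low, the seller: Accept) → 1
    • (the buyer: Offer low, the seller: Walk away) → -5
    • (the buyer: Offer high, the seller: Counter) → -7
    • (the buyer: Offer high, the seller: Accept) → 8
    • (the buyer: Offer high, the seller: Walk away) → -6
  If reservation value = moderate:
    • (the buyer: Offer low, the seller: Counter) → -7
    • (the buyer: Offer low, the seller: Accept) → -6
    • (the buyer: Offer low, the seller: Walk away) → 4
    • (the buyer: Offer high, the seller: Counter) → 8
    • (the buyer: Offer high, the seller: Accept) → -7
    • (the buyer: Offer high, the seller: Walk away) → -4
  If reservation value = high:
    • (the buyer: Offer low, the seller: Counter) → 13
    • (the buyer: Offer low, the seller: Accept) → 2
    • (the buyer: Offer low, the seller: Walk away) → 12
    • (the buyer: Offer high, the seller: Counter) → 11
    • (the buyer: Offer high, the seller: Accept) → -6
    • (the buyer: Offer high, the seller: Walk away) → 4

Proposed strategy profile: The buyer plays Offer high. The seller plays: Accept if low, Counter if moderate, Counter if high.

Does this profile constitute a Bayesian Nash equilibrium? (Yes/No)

Yes

A profile is a BNE iff every type of every player is best-responding given beliefs about the other side.
The buyer plays Offer high: E[Offer high] = 0.5·(-3) + 0.125·(12) + 0.375·(12) = 4.5; E[Offer low] = -0.5. Best-responding. ✓
The seller (reservation value low), facing Offer high: Counter gives -7, Accept gives 8, Walk away gives -6. Proposed Accept is best. ✓
The seller (reservation value moderate), facing Offer high: Counter gives 8, Accept gives -7, Walk away gives -4. Proposed Counter is best. ✓
The seller (reservation value high), facing Offer high: Counter gives 11, Accept gives -6, Walk away gives 4. Proposed Counter is best. ✓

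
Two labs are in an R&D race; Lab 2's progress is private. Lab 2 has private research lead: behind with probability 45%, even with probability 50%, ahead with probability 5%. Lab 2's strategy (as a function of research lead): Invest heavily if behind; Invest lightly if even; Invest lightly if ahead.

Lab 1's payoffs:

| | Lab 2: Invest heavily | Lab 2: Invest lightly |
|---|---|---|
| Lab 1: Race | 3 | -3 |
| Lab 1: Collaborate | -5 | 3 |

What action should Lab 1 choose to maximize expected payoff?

E[Race] = 0.45·(3) + 0.5·(-3) + 0.05·(-3) = -0.3
E[Collaborate] = 0.45·(-5) + 0.5·(3) + 0.05·(3) = -0.6
Best response: Race (-0.3 is the largest).

Race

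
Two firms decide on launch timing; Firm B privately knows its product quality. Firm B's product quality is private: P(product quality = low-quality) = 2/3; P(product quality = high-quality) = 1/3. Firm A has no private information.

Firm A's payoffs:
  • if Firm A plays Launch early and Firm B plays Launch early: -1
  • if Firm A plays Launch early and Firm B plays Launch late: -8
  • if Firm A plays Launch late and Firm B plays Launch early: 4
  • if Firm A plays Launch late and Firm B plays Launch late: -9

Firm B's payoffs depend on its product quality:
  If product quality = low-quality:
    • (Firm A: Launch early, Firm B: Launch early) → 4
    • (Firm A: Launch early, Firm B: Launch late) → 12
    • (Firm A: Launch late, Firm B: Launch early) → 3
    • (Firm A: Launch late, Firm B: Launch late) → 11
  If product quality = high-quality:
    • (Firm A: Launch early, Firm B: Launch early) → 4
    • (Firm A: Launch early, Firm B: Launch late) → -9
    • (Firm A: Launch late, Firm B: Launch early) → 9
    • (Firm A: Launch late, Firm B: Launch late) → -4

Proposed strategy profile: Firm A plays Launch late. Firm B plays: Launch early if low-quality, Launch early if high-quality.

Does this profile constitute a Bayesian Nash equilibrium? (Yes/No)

No

Firm A plays Launch late: E[Launch late] = 2/3·(4) + 1/3·(4) = 4; E[Launch early] = -1. Best-responding. ✓
Firm B (product quality low-quality), facing Launch late: Launch early gives 3, Launch late gives 11. Proposed Launch early is not best — profitable deviation exists. ✗
Firm B (product quality high-quality), facing Launch late: Launch early gives 9, Launch late gives -4. Proposed Launch early is best. ✓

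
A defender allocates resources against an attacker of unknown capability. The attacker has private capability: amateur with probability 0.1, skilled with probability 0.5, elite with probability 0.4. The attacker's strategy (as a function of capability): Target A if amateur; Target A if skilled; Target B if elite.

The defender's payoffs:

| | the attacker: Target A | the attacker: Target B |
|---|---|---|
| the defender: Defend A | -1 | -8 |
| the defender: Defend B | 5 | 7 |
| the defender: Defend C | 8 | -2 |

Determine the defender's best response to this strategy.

E[Defend A] = 0.1·(-1) + 0.5·(-1) + 0.4·(-8) = -3.8
E[Defend B] = 0.1·(5) + 0.5·(5) + 0.4·(7) = 5.8
E[Defend C] = 0.1·(8) + 0.5·(8) + 0.4·(-2) = 4
Best response: Defend B (5.8 is the largest).

Defend B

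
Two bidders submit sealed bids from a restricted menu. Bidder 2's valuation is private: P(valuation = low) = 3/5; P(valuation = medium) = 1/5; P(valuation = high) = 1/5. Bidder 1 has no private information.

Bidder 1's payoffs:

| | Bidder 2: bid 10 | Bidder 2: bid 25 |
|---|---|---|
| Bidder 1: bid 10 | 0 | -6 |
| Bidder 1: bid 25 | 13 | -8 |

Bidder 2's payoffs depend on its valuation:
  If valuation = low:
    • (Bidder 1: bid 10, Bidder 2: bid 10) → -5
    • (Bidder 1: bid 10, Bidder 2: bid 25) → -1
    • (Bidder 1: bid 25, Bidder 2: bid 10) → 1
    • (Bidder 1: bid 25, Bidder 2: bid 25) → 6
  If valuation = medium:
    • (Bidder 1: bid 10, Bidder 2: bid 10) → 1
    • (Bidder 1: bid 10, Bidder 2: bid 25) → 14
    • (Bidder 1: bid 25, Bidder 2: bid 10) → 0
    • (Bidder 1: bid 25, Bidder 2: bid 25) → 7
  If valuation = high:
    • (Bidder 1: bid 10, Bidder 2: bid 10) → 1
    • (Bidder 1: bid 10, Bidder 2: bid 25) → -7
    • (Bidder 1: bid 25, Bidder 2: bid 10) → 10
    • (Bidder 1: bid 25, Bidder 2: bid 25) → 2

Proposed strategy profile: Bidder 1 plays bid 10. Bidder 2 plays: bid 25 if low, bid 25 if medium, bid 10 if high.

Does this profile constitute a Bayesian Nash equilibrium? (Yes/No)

A profile is a BNE iff every type of every player is best-responding given beliefs about the other side.
Bidder 1 plays bid 10: E[bid 10] = 3/5·(-6) + 1/5·(-6) + 1/5·(0) = -24/5; E[bid 25] = -19/5. Not best-responding. ✗
Bidder 2 (valuation low), facing bid 10: bid 10 gives -5, bid 25 gives -1. Proposed bid 25 is best. ✓
Bidder 2 (valuation medium), facing bid 10: bid 10 gives 1, bid 25 gives 14. Proposed bid 25 is best. ✓
Bidder 2 (valuation high), facing bid 10: bid 10 gives 1, bid 25 gives -7. Proposed bid 10 is best. ✓

No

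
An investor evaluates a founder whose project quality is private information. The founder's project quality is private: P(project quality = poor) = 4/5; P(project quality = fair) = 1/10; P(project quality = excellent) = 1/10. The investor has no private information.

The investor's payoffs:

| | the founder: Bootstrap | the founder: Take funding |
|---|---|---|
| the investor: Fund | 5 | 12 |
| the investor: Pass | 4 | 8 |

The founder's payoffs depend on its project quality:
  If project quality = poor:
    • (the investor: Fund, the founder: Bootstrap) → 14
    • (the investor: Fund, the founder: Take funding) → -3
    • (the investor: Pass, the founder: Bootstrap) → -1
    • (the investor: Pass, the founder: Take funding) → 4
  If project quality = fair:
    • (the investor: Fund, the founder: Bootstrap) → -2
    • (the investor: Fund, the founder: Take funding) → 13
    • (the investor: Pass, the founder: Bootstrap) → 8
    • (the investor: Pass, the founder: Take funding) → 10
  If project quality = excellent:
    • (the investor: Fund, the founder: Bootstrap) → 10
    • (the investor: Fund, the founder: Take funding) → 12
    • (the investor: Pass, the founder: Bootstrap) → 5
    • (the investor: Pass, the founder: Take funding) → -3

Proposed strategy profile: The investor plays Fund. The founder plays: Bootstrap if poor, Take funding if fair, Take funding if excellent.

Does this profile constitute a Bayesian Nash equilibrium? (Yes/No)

A profile is a BNE iff every type of every player is best-responding given beliefs about the other side.
The investor plays Fund: E[Fund] = 4/5·(5) + 1/10·(12) + 1/10·(12) = 32/5; E[Pass] = 24/5. Best-responding. ✓
The founder (project quality poor), facing Fund: Bootstrap gives 14, Take funding gives -3. Proposed Bootstrap is best. ✓
The founder (project quality fair), facing Fund: Bootstrap gives -2, Take funding gives 13. Proposed Take funding is best. ✓
The founder (project quality excellent), facing Fund: Bootstrap gives 10, Take funding gives 12. Proposed Take funding is best. ✓

Yes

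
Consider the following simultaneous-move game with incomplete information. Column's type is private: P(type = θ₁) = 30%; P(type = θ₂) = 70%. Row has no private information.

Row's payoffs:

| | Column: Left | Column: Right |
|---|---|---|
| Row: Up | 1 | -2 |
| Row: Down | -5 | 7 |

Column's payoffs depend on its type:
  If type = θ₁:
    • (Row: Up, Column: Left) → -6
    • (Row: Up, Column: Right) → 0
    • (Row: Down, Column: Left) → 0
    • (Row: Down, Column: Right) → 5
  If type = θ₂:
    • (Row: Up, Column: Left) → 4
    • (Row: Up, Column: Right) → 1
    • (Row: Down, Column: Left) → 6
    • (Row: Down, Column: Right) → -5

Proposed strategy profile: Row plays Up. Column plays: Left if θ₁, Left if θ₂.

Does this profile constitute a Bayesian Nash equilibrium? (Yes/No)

Row plays Up: E[Up] = 0.3·(1) + 0.7·(1) = 1; E[Down] = -5. Best-responding. ✓
Column (type θ₁), facing Up: Left gives -6, Right gives 0. Proposed Left is not best — profitable deviation exists. ✗
Column (type θ₂), facing Up: Left gives 4, Right gives 1. Proposed Left is best. ✓

No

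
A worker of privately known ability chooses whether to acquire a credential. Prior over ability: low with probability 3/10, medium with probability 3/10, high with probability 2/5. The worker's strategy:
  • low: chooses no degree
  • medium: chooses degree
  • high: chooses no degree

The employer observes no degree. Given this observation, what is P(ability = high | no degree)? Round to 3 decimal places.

P(no degree) = (3/10)·1 + (3/10)·0 + (2/5)·1 = 7/10
P(high | no degree) = ((2/5)·1) / (7/10) = (2/5) / (7/10) = 4/7

0.571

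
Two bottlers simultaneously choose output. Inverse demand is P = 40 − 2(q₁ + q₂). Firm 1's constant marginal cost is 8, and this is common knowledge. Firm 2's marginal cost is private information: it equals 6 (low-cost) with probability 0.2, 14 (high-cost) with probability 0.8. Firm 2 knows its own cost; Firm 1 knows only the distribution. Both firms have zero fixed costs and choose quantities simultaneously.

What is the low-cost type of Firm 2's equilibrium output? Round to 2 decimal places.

5.47

Firm 2 with cost c maximizes (40 − 2(q₁+q₂) − c)·q₂, giving q₂(c) = (40 − c − 2q₁)/4.
E[c₂] = 0.2·6 + 0.8·14 = 12.4
Firm 1's FOC against E[q₂] yields q₁ = (40 − 2·8 + E[c₂])/6 = (40 − 16 + 12.4)/6 = 6.06667.
q₂(low-cost) = (40 − 6 − 2·6.06667)/4 = 5.46667.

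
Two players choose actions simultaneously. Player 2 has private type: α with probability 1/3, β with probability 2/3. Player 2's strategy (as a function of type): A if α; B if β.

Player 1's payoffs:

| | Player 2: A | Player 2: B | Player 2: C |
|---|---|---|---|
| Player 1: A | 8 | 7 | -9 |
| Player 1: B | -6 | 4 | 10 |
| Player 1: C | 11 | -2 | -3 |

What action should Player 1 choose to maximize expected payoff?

A

E[A] = 1/3·(8) + 2/3·(7) = 22/3
E[B] = 1/3·(-6) + 2/3·(4) = 2/3
E[C] = 1/3·(11) + 2/3·(-2) = 7/3
Best response: A (22/3 is the largest).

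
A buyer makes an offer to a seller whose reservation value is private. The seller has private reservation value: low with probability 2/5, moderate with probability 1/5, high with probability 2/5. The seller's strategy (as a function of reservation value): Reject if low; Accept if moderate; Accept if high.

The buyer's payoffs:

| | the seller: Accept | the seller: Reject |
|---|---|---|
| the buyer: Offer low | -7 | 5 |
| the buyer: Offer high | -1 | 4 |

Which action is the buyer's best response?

E[Offer low] = 2/5·(5) + 1/5·(-7) + 2/5·(-7) = -11/5
E[Offer high] = 2/5·(4) + 1/5·(-1) + 2/5·(-1) = 1
Best response: Offer high (1 is the largest).

Offer high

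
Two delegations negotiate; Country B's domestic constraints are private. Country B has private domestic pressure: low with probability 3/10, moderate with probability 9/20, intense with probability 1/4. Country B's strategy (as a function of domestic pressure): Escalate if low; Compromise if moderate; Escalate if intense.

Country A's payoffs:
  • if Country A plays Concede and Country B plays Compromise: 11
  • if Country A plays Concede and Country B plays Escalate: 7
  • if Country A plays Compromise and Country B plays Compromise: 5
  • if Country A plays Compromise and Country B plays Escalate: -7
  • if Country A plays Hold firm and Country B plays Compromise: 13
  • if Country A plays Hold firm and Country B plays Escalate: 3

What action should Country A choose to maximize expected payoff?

Compute Country A's expected payoff for each action, taking the expectation over Country B's type.
E[Concede] = 3/10·(7) + 9/20·(11) + 1/4·(7) = 44/5
E[Compromise] = 3/10·(-7) + 9/20·(5) + 1/4·(-7) = -8/5
E[Hold firm] = 3/10·(3) + 9/20·(13) + 1/4·(3) = 15/2
Best response: Concede (44/5 is the largest).

Concede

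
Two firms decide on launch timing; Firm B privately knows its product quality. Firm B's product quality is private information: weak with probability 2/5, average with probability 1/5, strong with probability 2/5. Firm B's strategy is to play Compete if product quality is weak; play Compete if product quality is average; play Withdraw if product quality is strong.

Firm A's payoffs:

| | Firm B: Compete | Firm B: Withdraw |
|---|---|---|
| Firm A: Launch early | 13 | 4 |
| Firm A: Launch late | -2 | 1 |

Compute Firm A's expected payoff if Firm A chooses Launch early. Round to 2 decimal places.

9.40

Take the expectation over Firm B's product quality, weighting each type's action by its prior probability.
E[Launch early] = 2/5·13 + 1/5·13 + 2/5·4 = 26/5 + 13/5 + 8/5 = 47/5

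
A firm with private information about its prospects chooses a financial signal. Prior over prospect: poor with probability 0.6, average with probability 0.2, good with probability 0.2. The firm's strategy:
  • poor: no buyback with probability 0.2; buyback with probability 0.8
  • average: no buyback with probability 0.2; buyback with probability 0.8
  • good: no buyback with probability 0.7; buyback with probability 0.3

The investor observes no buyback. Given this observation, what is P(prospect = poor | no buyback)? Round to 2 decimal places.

P(no buyback) = 0.6·0.2 + 0.2·0.2 + 0.2·0.7 = 0.3
P(poor | no buyback) = (0.6·0.2) / 0.3 = 0.12 / 0.3 = 0.4

0.40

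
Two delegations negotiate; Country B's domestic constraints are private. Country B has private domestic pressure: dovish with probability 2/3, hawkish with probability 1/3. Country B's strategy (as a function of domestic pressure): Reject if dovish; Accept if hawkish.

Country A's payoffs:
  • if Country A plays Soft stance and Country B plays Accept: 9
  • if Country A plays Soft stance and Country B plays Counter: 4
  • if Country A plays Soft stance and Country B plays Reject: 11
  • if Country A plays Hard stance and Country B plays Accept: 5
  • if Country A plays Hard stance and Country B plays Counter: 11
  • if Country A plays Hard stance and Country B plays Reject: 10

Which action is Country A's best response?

Soft stance

Compute Country A's expected payoff for each action, taking the expectation over Country B's type.
E[Soft stance] = 2/3·(11) + 1/3·(9) = 31/3
E[Hard stance] = 2/3·(10) + 1/3·(5) = 25/3
Best response: Soft stance (31/3 is the largest).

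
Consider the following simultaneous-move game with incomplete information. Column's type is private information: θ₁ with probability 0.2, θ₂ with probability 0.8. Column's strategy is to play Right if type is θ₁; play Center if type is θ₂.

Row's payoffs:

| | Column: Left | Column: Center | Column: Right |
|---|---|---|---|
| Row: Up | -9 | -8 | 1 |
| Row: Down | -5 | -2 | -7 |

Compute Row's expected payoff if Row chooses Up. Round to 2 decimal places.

-6.20

E[Up] = 0.2·1 + 0.8·(-8) = 0.2 + (-6.4) = -6.2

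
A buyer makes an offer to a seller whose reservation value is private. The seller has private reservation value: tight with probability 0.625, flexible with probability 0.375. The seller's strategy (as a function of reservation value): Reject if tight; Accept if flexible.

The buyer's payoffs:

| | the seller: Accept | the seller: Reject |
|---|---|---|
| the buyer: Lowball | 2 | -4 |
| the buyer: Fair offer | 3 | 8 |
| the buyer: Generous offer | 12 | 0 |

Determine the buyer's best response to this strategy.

Fair offer

E[Lowball] = 0.625·(-4) + 0.375·(2) = -1.75
E[Fair offer] = 0.625·(8) + 0.375·(3) = 6.125
E[Generous offer] = 0.625·(0) + 0.375·(12) = 4.5
Best response: Fair offer (6.125 is the largest).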